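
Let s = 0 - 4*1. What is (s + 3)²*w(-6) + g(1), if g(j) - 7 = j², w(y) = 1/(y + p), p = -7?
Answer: 103/13 ≈ 7.9231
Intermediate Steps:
w(y) = 1/(-7 + y) (w(y) = 1/(y - 7) = 1/(-7 + y))
s = -4 (s = 0 - 4 = -4)
g(j) = 7 + j²
(s + 3)²*w(-6) + g(1) = (-4 + 3)²/(-7 - 6) + (7 + 1²) = (-1)²/(-13) + (7 + 1) = 1*(-1/13) + 8 = -1/13 + 8 = 103/13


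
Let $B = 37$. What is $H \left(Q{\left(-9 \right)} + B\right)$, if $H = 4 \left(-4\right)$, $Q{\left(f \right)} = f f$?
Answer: $-1888$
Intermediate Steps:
$Q{\left(f \right)} = f^{2}$
$H = -16$
$H \left(Q{\left(-9 \right)} + B\right) = - 16 \left(\left(-9\right)^{2} + 37\right) = - 16 \left(81 + 37\right) = \left(-16\right) 118 = -1888$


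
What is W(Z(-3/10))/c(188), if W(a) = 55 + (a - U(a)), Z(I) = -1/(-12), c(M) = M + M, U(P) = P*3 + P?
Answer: 219/1504 ≈ 0.14561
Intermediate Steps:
U(P) = 4*P (U(P) = 3*P + P = 4*P)
c(M) = 2*M
Z(I) = 1/12 (Z(I) = -1*(-1/12) = 1/12)
W(a) = 55 - 3*a (W(a) = 55 + (a - 4*a) = 55 - 3*a)
W(Z(-3/10))/c(188) = (55 - 3*1/12)/((2*188)) = (55 - ¼)/376 = (219/4)*(1/376) = 219/1504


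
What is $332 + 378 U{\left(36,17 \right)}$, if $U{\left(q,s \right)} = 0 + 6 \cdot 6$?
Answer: $13940$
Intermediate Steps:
$U{\left(q,s \right)} = 36$ ($U{\left(q,s \right)} = 0 + 36 = 36$)
$332 + 378 U{\left(36,17 \right)} = 332 + 378 \cdot 36 = 332 + 13608 = 13940$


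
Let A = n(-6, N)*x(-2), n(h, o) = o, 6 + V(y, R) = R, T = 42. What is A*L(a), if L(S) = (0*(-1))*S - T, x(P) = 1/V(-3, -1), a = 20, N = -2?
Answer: -12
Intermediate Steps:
V(y, R) = -6 + R
x(P) = -1/7 (x(P) = 1/(-6 - 1) = 1/(-7) = -1/7)
A = 2/7 (A = -2*(-1/7) = 2/7 ≈ 0.28571)
L(S) = -42 (L(S) = (0*(-1))*S - 1*42 = 0*S - 42 = 0 - 42 = -42)
A*L(a) = (2/7)*(-42) = -12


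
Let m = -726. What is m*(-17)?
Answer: 12342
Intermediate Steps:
m*(-17) = -726*(-17) = 12342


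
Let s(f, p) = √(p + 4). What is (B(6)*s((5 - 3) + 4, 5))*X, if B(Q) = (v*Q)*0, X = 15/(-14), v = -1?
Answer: 0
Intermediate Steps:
X = -15/14 (X = 15*(-1/14) = -15/14 ≈ -1.0714)
s(f, p) = √(4 + p)
B(Q) = 0 (B(Q) = -Q*0 = 0)
(B(6)*s((5 - 3) + 4, 5))*X = (0*√(4 + 5))*(-15/14) = (0*√9)*(-15/14) = (0*3)*(-15/14) = 0*(-15/14) = 0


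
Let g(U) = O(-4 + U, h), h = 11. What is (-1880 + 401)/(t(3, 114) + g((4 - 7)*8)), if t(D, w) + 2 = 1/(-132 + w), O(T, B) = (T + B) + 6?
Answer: 26622/235 ≈ 113.29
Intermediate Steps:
O(T, B) = 6 + B + T (O(T, B) = (B + T) + 6 = 6 + B + T)
t(D, w) = -2 + 1/(-132 + w)
g(U) = 13 + U (g(U) = 6 + 11 + (-4 + U) = 13 + U)
(-1880 + 401)/(t(3, 114) + g((4 - 7)*8)) = (-1880 + 401)/((265 - 2*114)/(-132 + 114) + (13 + (4 - 7)*8)) = -1479/((265 - 228)/(-18) + (13 - 3*8)) = -1479/(-1/18*37 + (13 - 24)) = -1479/(-37/18 - 11) = -1479/(-235/18) = -1479*(-18/235) = 26622/235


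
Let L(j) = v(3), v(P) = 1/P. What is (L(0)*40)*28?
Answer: 1120/3 ≈ 373.33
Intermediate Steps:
v(P) = 1/P
L(j) = ⅓ (L(j) = 1/3 = ⅓)
(L(0)*40)*28 = ((⅓)*40)*28 = (40/3)*28 = 1120/3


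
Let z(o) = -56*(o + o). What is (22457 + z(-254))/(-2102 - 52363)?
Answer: -10181/10893 ≈ -0.93464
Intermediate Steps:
z(o) = -112*o
(22457 + z(-254))/(-2102 - 52363) = (22457 - 112*(-254))/(-2102 - 52363) = (22457 + 28448)/(-54465) = 50905*(-1/54465) = -10181/10893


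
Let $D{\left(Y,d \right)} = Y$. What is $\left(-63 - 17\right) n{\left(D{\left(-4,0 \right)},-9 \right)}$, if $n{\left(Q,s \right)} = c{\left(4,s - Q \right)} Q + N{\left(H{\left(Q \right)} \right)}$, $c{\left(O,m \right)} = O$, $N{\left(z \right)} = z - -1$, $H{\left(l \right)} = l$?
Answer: $1520$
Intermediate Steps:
$N{\left(z \right)} = 1 + z$ ($N{\left(z \right)} = z + 1 = 1 + z$)
$n{\left(Q,s \right)} = 1 + 5 Q$ ($n{\left(Q,s \right)} = 4 Q + \left(1 + Q\right) = 1 + 5 Q$)
$\left(-63 - 17\right) n{\left(D{\left(-4,0 \right)},-9 \right)} = \left(-63 - 17\right) \left(1 + 5 \left(-4\right)\right) = - 80 \left(1 - 20\right) = \left(-80\right) \left(-19\right) = 1520$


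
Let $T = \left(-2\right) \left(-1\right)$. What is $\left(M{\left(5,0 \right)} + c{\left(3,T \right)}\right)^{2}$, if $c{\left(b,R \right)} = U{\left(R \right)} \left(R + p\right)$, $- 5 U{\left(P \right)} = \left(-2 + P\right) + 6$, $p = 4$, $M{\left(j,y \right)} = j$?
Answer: $\frac{121}{25} \approx 4.84$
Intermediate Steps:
$T = 2$
$U{\left(P \right)} = - \frac{4}{5} - \frac{P}{5}$ ($U{\left(P \right)} = - \frac{\left(-2 + P\right) + 6}{5} = - \frac{4 + P}{5} = - \frac{4}{5} - \frac{P}{5}$)
$c{\left(b,R \right)} = \left(4 + R\right) \left(- \frac{4}{5} - \frac{R}{5}\right)$ ($c{\left(b,R \right)} = \left(- \frac{4}{5} - \frac{R}{5}\right) \left(R + 4\right) = \left(- \frac{4}{5} - \frac{R}{5}\right) \left(4 + R\right) = \left(4 + R\right) \left(- \frac{4}{5} - \frac{R}{5}\right)$)
$\left(M{\left(5,0 \right)} + c{\left(3,T \right)}\right)^{2} = \left(5 - \frac{\left(4 + 2\right)^{2}}{5}\right)^{2} = \left(5 - \frac{6^{2}}{5}\right)^{2} = \left(5 - \frac{36}{5}\right)^{2} = \left(- \frac{11}{5}\right)^{2} = \frac{121}{25}$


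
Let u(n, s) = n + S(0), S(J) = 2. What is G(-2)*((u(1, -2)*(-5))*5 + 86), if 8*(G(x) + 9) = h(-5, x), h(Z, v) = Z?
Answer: -847/8 ≈ -105.88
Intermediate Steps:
G(x) = -77/8 (G(x) = -9 + (⅛)*(-5) = -9 - 5/8 = -77/8)
u(n, s) = 2 + n (u(n, s) = n + 2 = 2 + n)
G(-2)*((u(1, -2)*(-5))*5 + 86) = -77*(((2 + 1)*(-5))*5 + 86)/8 = -77*((3*(-5))*5 + 86)/8 = -77*(-15*5 + 86)/8 = -77*(-75 + 86)/8 = -77/8*11 = -847/8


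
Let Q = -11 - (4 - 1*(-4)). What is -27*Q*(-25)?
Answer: -12825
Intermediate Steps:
Q = -19 (Q = -11 - (4 + 4) = -11 - 1*8 = -11 - 8 = -19)
-27*Q*(-25) = -27*(-19)*(-25) = 513*(-25) = -12825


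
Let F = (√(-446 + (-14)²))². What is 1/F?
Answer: -1/250 ≈ -0.0040000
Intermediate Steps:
F = -250 (F = (√(-446 + 196))² = (√(-250))² = (5*I*√10)² = -250)
1/F = 1/(-250) = -1/250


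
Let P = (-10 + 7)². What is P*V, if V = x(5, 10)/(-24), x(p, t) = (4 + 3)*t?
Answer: -105/4 ≈ -26.250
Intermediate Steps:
x(p, t) = 7*t
V = -35/12 (V = (7*10)/(-24) = 70*(-1/24) = -35/12 ≈ -2.9167)
P = 9 (P = (-3)² = 9)
P*V = 9*(-35/12) = -105/4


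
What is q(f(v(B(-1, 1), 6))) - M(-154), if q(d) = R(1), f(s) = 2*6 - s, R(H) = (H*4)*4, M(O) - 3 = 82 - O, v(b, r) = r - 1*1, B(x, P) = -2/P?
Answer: -223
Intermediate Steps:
v(b, r) = -1 + r (v(b, r) = r - 1 = -1 + r)
M(O) = 85 - O (M(O) = 3 + (82 - O) = 85 - O)
R(H) = 16*H (R(H) = (4*H)*4 = 16*H)
f(s) = 12 - s
q(d) = 16 (q(d) = 16*1 = 16)
q(f(v(B(-1, 1), 6))) - M(-154) = 16 - (85 - 1*(-154)) = 16 - (85 + 154) = 16 - 1*239 = 16 - 239 = -223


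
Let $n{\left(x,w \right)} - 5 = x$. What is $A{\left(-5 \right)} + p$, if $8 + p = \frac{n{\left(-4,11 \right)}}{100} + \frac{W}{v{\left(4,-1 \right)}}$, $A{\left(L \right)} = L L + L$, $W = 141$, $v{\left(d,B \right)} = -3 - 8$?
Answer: $- \frac{889}{1100} \approx -0.80818$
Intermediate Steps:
$n{\left(x,w \right)} = 5 + x$
$v{\left(d,B \right)} = -11$ ($v{\left(d,B \right)} = -3 - 8 = -11$)
$A{\left(L \right)} = L + L^{2}$ ($A{\left(L \right)} = L^{2} + L = L + L^{2}$)
$p = - \frac{22889}{1100}$ ($p = -8 + \left(\frac{5 - 4}{100} + \frac{141}{-11}\right) = -8 + \left(1 \cdot \frac{1}{100} + 141 \left(- \frac{1}{11}\right)\right) = -8 + \left(\frac{1}{100} - \frac{141}{11}\right) = -8 - \frac{14089}{1100} = - \frac{22889}{1100} \approx -20.808$)
$A{\left(-5 \right)} + p = - 5 \left(1 - 5\right) - \frac{22889}{1100} = \left(-5\right) \left(-4\right) - \frac{22889}{1100} = 20 - \frac{22889}{1100} = - \frac{889}{1100}$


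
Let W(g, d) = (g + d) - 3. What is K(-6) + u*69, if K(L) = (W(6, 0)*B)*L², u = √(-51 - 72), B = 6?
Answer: 648 + 69*I*√123 ≈ 648.0 + 765.25*I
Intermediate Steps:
W(g, d) = -3 + d + g (W(g, d) = (d + g) - 3 = -3 + d + g)
u = I*√123 (u = √(-123) = I*√123 ≈ 11.091*I)
K(L) = 18*L² (K(L) = ((-3 + 0 + 6)*6)*L² = (3*6)*L² = 18*L²)
K(-6) + u*69 = 18*(-6)² + (I*√123)*69 = 18*36 + 69*I*√123 = 648 + 69*I*√123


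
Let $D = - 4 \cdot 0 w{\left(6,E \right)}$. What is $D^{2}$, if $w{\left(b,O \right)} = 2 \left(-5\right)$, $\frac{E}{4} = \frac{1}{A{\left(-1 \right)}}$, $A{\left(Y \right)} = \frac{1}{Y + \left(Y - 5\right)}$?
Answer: $0$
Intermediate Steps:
$A{\left(Y \right)} = \frac{1}{-5 + 2 Y}$ ($A{\left(Y \right)} = \frac{1}{Y + \left(Y - 5\right)} = \frac{1}{Y + \left(-5 + Y\right)} = \frac{1}{-5 + 2 Y}$)
$E = -28$ ($E = \frac{4}{\frac{1}{-5 + 2 \left(-1\right)}} = \frac{4}{\frac{1}{-5 - 2}} = \frac{4}{\frac{1}{-7}} = \frac{4}{- \frac{1}{7}} = 4 \left(-7\right) = -28$)
$w{\left(b,O \right)} = -10$
$D = 0$ ($D = - 4 \cdot 0 \left(-10\right) = - 0 \left(-10\right) = \left(-1\right) 0 = 0$)
$D^{2} = 0^{2} = 0$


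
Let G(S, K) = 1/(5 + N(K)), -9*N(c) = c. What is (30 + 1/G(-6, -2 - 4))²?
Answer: 11449/9 ≈ 1272.1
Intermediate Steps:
N(c) = -c/9
G(S, K) = 1/(5 - K/9)
(30 + 1/G(-6, -2 - 4))² = (30 + 1/(-9/(-45 + (-2 - 4))))² = (30 + 1/(-9/(-45 - 6)))² = (30 + 1/(-9/(-51)))² = (30 + 1/(-9*(-1/51)))² = (30 + 1/(3/17))² = (30 + 17/3)² = (107/3)² = 11449/9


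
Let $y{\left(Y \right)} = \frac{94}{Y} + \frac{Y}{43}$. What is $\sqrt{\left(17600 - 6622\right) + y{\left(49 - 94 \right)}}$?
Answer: $\frac{\sqrt{4565818045}}{645} \approx 104.76$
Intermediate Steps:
$y{\left(Y \right)} = \frac{94}{Y} + \frac{Y}{43}$ ($y{\left(Y \right)} = \frac{94}{Y} + Y \frac{1}{43} = \frac{94}{Y} + \frac{Y}{43}$)
$\sqrt{\left(17600 - 6622\right) + y{\left(49 - 94 \right)}} = \sqrt{\left(17600 - 6622\right) + \left(\frac{94}{49 - 94} + \frac{49 - 94}{43}\right)} = \sqrt{10978 + \left(\frac{94}{-45} + \frac{1}{43} \left(-45\right)\right)} = \sqrt{10978 + \left(94 \left(- \frac{1}{45}\right) - \frac{45}{43}\right)} = \sqrt{10978 - \frac{6067}{1935}} = \sqrt{\frac{21236363}{1935}} = \frac{\sqrt{4565818045}}{645}$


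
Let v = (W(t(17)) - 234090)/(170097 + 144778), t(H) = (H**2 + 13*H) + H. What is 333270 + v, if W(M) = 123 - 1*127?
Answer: 104938157156/314875 ≈ 3.3327e+5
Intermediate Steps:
t(H) = H**2 + 14*H
W(M) = -4 (W(M) = 123 - 127 = -4)
v = -234094/314875 (v = (-4 - 234090)/(170097 + 144778) = -234094/314875 ≈ -0.74345)
333270 + v = 333270 - 234094/314875 = 104938157156/314875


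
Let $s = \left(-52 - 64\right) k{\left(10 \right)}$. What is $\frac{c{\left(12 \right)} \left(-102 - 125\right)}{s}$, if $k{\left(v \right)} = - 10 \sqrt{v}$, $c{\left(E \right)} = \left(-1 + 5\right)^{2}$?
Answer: $- \frac{227 \sqrt{10}}{725} \approx -0.99012$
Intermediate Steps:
$c{\left(E \right)} = 16$ ($c{\left(E \right)} = 4^{2} = 16$)
$s = 1160 \sqrt{10}$ ($s = \left(-52 - 64\right) \left(- 10 \sqrt{10}\right) = - 116 \left(- 10 \sqrt{10}\right) = 1160 \sqrt{10} \approx 3668.2$)
$\frac{c{\left(12 \right)} \left(-102 - 125\right)}{s} = \frac{16 \left(-102 - 125\right)}{1160 \sqrt{10}} = 16 \left(-227\right) \frac{\sqrt{10}}{11600} = - 3632 \frac{\sqrt{10}}{11600} = - \frac{227 \sqrt{10}}{725}$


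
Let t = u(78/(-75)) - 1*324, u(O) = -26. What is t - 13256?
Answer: -13606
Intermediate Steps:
t = -350 (t = -26 - 1*324 = -26 - 324 = -350)
t - 13256 = -350 - 13256 = -13606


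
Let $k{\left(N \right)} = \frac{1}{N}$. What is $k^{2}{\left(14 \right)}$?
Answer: $\frac{1}{196} \approx 0.005102$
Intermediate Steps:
$k^{2}{\left(14 \right)} = \left(\frac{1}{14}\right)^{2} = \frac{1}{196}$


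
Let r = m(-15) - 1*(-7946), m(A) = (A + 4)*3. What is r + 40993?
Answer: 48906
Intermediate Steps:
m(A) = 12 + 3*A (m(A) = (4 + A)*3 = 12 + 3*A)
r = 7913 (r = (12 + 3*(-15)) - 1*(-7946) = (12 - 45) + 7946 = -33 + 7946 = 7913)
r + 40993 = 7913 + 40993 = 48906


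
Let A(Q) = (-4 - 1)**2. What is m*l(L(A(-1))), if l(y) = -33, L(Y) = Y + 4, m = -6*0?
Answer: 0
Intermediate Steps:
m = 0
A(Q) = 25 (A(Q) = (-5)**2 = 25)
L(Y) = 4 + Y
m*l(L(A(-1))) = 0*(-33) = 0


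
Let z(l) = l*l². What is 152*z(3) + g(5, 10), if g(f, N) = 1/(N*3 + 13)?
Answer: 176473/43 ≈ 4104.0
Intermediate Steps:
z(l) = l³
g(f, N) = 1/(13 + 3*N) (g(f, N) = 1/(3*N + 13) = 1/(13 + 3*N))
152*z(3) + g(5, 10) = 152*3³ + 1/(13 + 3*10) = 152*27 + 1/(13 + 30) = 4104 + 1/43 = 176473/43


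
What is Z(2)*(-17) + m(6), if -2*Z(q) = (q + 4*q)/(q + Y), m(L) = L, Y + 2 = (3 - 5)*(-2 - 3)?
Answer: 29/2 ≈ 14.500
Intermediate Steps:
Y = 8 (Y = -2 + (3 - 5)*(-2 - 3) = -2 - 2*(-5) = -2 + 10 = 8)
Z(q) = -5*q/(2*(8 + q)) (Z(q) = -(q + 4*q)/(2*(q + 8)) = -5*q/(2*(8 + q)))
Z(2)*(-17) + m(6) = -5*2/(16 + 2*2)*(-17) + 6 = -5*2/(16 + 4)*(-17) + 6 = -5*2/20*(-17) + 6 = -5*2*1/20*(-17) + 6 = -1/2*(-17) + 6 = 17/2 + 6 = 29/2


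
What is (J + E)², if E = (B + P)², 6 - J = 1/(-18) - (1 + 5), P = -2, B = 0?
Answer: 83521/324 ≈ 257.78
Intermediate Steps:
J = 217/18 (J = 6 - (1/(-18) - (1 + 5)) = 6 - (-1/18 - 1*6) = 6 - (-1/18 - 6) = 6 - 1*(-109/18) = 6 + 109/18 = 217/18 ≈ 12.056)
E = 4 (E = (0 - 2)² = (-2)² = 4)
(J + E)² = (217/18 + 4)² = (289/18)² = 83521/324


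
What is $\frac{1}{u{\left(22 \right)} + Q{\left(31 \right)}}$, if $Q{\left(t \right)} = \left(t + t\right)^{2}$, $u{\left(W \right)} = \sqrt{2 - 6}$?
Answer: $\frac{961}{3694085} - \frac{i}{7388170} \approx 0.00026015 - 1.3535 \cdot 10^{-7} i$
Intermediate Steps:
$u{\left(W \right)} = 2 i$ ($u{\left(W \right)} = \sqrt{-4} = 2 i$)
$Q{\left(t \right)} = 4 t^{2}$ ($Q{\left(t \right)} = \left(2 t\right)^{2} = 4 t^{2}$)
$\frac{1}{u{\left(22 \right)} + Q{\left(31 \right)}} = \frac{1}{2 i + 4 \cdot 31^{2}} = \frac{1}{2 i + 4 \cdot 961} = \frac{1}{2 i + 3844} = \frac{1}{3844 + 2 i} = \frac{3844 - 2 i}{14776340}$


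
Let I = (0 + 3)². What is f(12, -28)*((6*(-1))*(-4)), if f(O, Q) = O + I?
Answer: 504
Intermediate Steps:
I = 9 (I = 3² = 9)
f(O, Q) = 9 + O (f(O, Q) = O + 9 = 9 + O)
f(12, -28)*((6*(-1))*(-4)) = (9 + 12)*((6*(-1))*(-4)) = 21*(-6*(-4)) = 21*24 = 504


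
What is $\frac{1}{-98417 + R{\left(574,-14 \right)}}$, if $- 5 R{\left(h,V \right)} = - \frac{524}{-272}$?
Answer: $- \frac{340}{33461911} \approx -1.0161 \cdot 10^{-5}$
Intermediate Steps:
$R{\left(h,V \right)} = - \frac{131}{340}$ ($R{\left(h,V \right)} = - \frac{\left(-524\right) \frac{1}{-272}}{5} = - \frac{\left(-524\right) \left(- \frac{1}{272}\right)}{5} = \left(- \frac{1}{5}\right) \frac{131}{68} = - \frac{131}{340}$)
$\frac{1}{-98417 + R{\left(574,-14 \right)}} = \frac{1}{-98417 - \frac{131}{340}} = \frac{1}{- \frac{33461911}{340}} = - \frac{340}{33461911}$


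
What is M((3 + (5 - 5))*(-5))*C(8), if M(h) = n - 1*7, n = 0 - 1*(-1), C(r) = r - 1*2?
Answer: -36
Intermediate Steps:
C(r) = -2 + r (C(r) = r - 2 = -2 + r)
n = 1 (n = 0 + 1 = 1)
M(h) = -6 (M(h) = 1 - 1*7 = 1 - 7 = -6)
M((3 + (5 - 5))*(-5))*C(8) = -6*(-2 + 8) = -6*6 = -36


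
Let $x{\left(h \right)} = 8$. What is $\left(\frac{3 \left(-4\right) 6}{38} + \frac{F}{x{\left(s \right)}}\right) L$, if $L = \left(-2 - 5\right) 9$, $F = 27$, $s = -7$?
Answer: $- \frac{14175}{152} \approx -93.257$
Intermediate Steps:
$L = -63$ ($L = \left(-7\right) 9 = -63$)
$\left(\frac{3 \left(-4\right) 6}{38} + \frac{F}{x{\left(s \right)}}\right) L = \left(\frac{3 \left(-4\right) 6}{38} + \frac{27}{8}\right) \left(-63\right) = \left(\left(-12\right) 6 \cdot \frac{1}{38} + 27 \cdot \frac{1}{8}\right) \left(-63\right) = \left(\left(-72\right) \frac{1}{38} + \frac{27}{8}\right) \left(-63\right) = \left(- \frac{36}{19} + \frac{27}{8}\right) \left(-63\right) = \frac{225}{152} \left(-63\right) = - \frac{14175}{152}$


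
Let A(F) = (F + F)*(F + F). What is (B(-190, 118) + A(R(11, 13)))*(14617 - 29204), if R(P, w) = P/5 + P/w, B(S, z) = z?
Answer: -9559823842/4225 ≈ -2.2627e+6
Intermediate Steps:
R(P, w) = P/5 + P/w (R(P, w) = P*(1/5) + P/w = P/5 + P/w)
A(F) = 4*F**2 (A(F) = (2*F)*(2*F) = 4*F**2)
(B(-190, 118) + A(R(11, 13)))*(14617 - 29204) = (118 + 4*((1/5)*11 + 11/13)**2)*(14617 - 29204) = (118 + 4*(11/5 + 11*(1/13))**2)*(-14587) = (118 + 4*(11/5 + 11/13)**2)*(-14587) = (118 + 4*(198/65)**2)*(-14587) = (118 + 4*(39204/4225))*(-14587) = (118 + 156816/4225)*(-14587) = (655366/4225)*(-14587) = -9559823842/4225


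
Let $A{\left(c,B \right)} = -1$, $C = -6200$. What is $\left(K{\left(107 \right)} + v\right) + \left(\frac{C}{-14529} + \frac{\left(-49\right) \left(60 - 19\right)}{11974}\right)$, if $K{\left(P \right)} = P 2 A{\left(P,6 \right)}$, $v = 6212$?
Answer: $\frac{1043518585547}{173970246} \approx 5998.3$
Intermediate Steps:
$K{\left(P \right)} = - 2 P$ ($K{\left(P \right)} = P 2 \left(-1\right) = 2 P \left(-1\right) = - 2 P$)
$\left(K{\left(107 \right)} + v\right) + \left(\frac{C}{-14529} + \frac{\left(-49\right) \left(60 - 19\right)}{11974}\right) = \left(\left(-2\right) 107 + 6212\right) + \left(- \frac{6200}{-14529} + \frac{\left(-49\right) \left(60 - 19\right)}{11974}\right) = \left(-214 + 6212\right) + \left(\left(-6200\right) \left(- \frac{1}{14529}\right) + \left(-49\right) 41 \cdot \frac{1}{11974}\right) = 5998 + \left(\frac{6200}{14529} - \frac{2009}{11974}\right) = 5998 + \frac{45050039}{173970246} = \frac{1043518585547}{173970246}$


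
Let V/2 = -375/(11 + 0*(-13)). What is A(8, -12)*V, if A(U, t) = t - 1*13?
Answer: 18750/11 ≈ 1704.5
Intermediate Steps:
A(U, t) = -13 + t (A(U, t) = t - 13 = -13 + t)
V = -750/11 (V = 2*(-375/(11 + 0*(-13))) = 2*(-375/(11 + 0)) = 2*(-375/11) = -750/11 ≈ -68.182)
A(8, -12)*V = (-13 - 12)*(-750/11) = -25*(-750/11) = 18750/11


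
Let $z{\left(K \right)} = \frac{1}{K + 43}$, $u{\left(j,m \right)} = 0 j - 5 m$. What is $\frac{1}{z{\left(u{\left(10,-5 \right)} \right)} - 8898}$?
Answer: $- \frac{68}{605063} \approx -0.00011239$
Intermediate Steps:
$u{\left(j,m \right)} = - 5 m$ ($u{\left(j,m \right)} = 0 - 5 m = - 5 m$)
$z{\left(K \right)} = \frac{1}{43 + K}$
$\frac{1}{z{\left(u{\left(10,-5 \right)} \right)} - 8898} = \frac{1}{\frac{1}{43 - -25} - 8898} = \frac{1}{\frac{1}{43 + 25} - 8898} = \frac{1}{\frac{1}{68} - 8898} = \frac{1}{- \frac{605063}{68}} = - \frac{68}{605063}$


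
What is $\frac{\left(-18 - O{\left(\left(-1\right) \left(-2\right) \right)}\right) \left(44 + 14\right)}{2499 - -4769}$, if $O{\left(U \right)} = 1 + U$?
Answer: $- \frac{609}{3634} \approx -0.16758$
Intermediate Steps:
$\frac{\left(-18 - O{\left(\left(-1\right) \left(-2\right) \right)}\right) \left(44 + 14\right)}{2499 - -4769} = \frac{\left(-18 - \left(1 - -2\right)\right) \left(44 + 14\right)}{2499 - -4769} = \frac{\left(-18 - \left(1 + 2\right)\right) 58}{2499 + 4769} = \frac{\left(-18 - 3\right) 58}{7268} = \left(-18 - 3\right) 58 \cdot \frac{1}{7268} = \left(-21\right) 58 \cdot \frac{1}{7268} = \left(-1218\right) \frac{1}{7268} = - \frac{609}{3634}$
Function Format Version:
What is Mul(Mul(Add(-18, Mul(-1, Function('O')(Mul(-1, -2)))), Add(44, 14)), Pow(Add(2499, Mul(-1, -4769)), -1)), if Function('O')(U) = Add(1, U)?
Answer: Rational(-609, 3634) ≈ -0.16758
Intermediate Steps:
Mul(Mul(Add(-18, Mul(-1, Function('O')(Mul(-1, -2)))), Add(44, 14)), Pow(Add(2499, Mul(-1, -4769)), -1)) = Mul(Mul(Add(-18, Mul(-1, Add(1, Mul(-1, -2)))), Add(44, 14)), Pow(Add(2499, Mul(-1, -4769)), -1)) = Mul(Mul(Add(-18, Mul(-1, Add(1, 2))), 58), Pow(Add(2499, 4769), -1)) = Mul(Mul(Add(-18, Mul(-1, 3)), 58), Pow(7268, -1)) = Mul(Mul(Add(-18, -3), 58), Rational(1, 7268)) = Mul(Mul(-21, 58), Rational(1, 7268)) = Mul(-1218, Rational(1, 7268)) = Rational(-609, 3634)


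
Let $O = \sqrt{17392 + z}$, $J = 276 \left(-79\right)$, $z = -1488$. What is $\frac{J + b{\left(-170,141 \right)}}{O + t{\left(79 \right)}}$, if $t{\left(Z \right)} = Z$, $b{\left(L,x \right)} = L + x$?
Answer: $\frac{1724807}{9663} - \frac{87332 \sqrt{994}}{9663} \approx -106.44$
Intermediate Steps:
$J = -21804$
$O = 4 \sqrt{994}$ ($O = \sqrt{17392 - 1488} = \sqrt{15904} = 4 \sqrt{994} \approx 126.11$)
$\frac{J + b{\left(-170,141 \right)}}{O + t{\left(79 \right)}} = \frac{-21804 + \left(-170 + 141\right)}{4 \sqrt{994} + 79} = \frac{-21804 - 29}{79 + 4 \sqrt{994}} = - \frac{21833}{79 + 4 \sqrt{994}}$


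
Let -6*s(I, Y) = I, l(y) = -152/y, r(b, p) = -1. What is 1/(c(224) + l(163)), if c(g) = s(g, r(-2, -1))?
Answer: -489/18712 ≈ -0.026133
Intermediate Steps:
s(I, Y) = -I/6
c(g) = -g/6
1/(c(224) + l(163)) = 1/(-⅙*224 - 152/163) = 1/(-112/3 - 152*1/163) = 1/(-112/3 - 152/163) = 1/(-18712/489) = -489/18712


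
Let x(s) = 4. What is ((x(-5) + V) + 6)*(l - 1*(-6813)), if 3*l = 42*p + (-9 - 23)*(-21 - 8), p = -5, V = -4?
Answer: 42314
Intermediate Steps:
l = 718/3 (l = (42*(-5) + (-9 - 23)*(-21 - 8))/3 = (-210 - 32*(-29))/3 = (-210 + 928)/3 = (⅓)*718 = 718/3 ≈ 239.33)
((x(-5) + V) + 6)*(l - 1*(-6813)) = ((4 - 4) + 6)*(718/3 - 1*(-6813)) = (0 + 6)*(718/3 + 6813) = 6*(21157/3) = 42314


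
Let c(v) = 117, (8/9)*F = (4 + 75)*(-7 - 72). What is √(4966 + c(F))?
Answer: √5083 ≈ 71.295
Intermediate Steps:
F = -56169/8 (F = 9*((4 + 75)*(-7 - 72))/8 = 9*(79*(-79))/8 = (9/8)*(-6241) = -56169/8 ≈ -7021.1)
√(4966 + c(F)) = √(4966 + 117) = √5083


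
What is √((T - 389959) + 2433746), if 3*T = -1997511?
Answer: 5*√55118 ≈ 1173.9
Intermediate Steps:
T = -665837 (T = (⅓)*(-1997511) = -665837)
√((T - 389959) + 2433746) = √((-665837 - 389959) + 2433746) = √(-1055796 + 2433746) = √1377950 = 5*√55118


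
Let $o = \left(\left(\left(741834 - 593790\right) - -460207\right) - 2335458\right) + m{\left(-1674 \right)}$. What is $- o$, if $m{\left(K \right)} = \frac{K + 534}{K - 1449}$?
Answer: $\frac{1798022107}{1041} \approx 1.7272 \cdot 10^{6}$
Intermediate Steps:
$m{\left(K \right)} = \frac{534 + K}{-1449 + K}$
$o = - \frac{1798022107}{1041}$ ($o = \left(\left(\left(741834 - 593790\right) - -460207\right) - 2335458\right) + \frac{534 - 1674}{-1449 - 1674} = \left(\left(\left(741834 - 593790\right) + 460207\right) - 2335458\right) + \frac{1}{-3123} \left(-1140\right) = \left(\left(148044 + 460207\right) - 2335458\right) - - \frac{380}{1041} = \left(608251 - 2335458\right) + \frac{380}{1041} = -1727207 + \frac{380}{1041} = - \frac{1798022107}{1041} \approx -1.7272 \cdot 10^{6}$)
$- o = \left(-1\right) \left(- \frac{1798022107}{1041}\right) = \frac{1798022107}{1041}$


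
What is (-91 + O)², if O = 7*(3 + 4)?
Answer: 1764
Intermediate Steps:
O = 49 (O = 7*7 = 49)
(-91 + O)² = (-91 + 49)² = (-42)² = 1764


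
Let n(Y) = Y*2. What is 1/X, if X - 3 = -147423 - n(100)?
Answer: -1/147620 ≈ -6.7741e-6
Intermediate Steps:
n(Y) = 2*Y
X = -147620 (X = 3 + (-147423 - 2*100) = 3 + (-147423 - 1*200) = 3 + (-147423 - 200) = 3 - 147623 = -147620)
1/X = 1/(-147620) = -1/147620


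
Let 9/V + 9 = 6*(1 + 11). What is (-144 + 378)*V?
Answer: 234/7 ≈ 33.429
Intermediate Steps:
V = ⅐ (V = 9/(-9 + 6*(1 + 11)) = 9/(-9 + 6*12) = 9/(-9 + 72) = 9/63 = 9*(1/63) = ⅐ ≈ 0.14286)
(-144 + 378)*V = (-144 + 378)*(⅐) = 234*(⅐) = 234/7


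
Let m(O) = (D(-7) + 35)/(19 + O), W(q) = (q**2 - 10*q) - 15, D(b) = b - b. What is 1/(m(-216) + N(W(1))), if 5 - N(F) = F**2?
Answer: -197/112522 ≈ -0.0017508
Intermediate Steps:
D(b) = 0
W(q) = -15 + q**2 - 10*q
m(O) = 35/(19 + O) (m(O) = (0 + 35)/(19 + O) = 35/(19 + O))
N(F) = 5 - F**2
1/(m(-216) + N(W(1))) = 1/(35/(19 - 216) + (5 - (-15 + 1**2 - 10*1)**2)) = 1/(35/(-197) + (5 - (-15 + 1 - 10)**2)) = 1/(35*(-1/197) + (5 - 1*(-24)**2)) = 1/(-35/197 + (5 - 1*576)) = 1/(-35/197 + (5 - 576)) = 1/(-35/197 - 571) = 1/(-112522/197) = -197/112522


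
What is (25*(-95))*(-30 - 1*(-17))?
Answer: 30875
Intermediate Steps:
(25*(-95))*(-30 - 1*(-17)) = -2375*(-30 + 17) = -2375*(-13) = 30875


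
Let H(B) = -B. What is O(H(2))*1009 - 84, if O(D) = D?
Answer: -2102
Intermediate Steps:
O(H(2))*1009 - 84 = -1*2*1009 - 84 = -2*1009 - 84 = -2018 - 84 = -2102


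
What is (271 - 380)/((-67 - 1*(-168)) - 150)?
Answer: 109/49 ≈ 2.2245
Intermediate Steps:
(271 - 380)/((-67 - 1*(-168)) - 150) = -109/((-67 + 168) - 150) = -109/(101 - 150) = -109/(-49) = -109*(-1/49) = 109/49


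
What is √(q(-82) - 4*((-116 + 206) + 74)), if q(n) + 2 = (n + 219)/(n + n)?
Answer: I*√4430009/82 ≈ 25.668*I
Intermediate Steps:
q(n) = -2 + (219 + n)/(2*n) (q(n) = -2 + (n + 219)/(n + n) = -2 + (219 + n)/((2*n)) = -2 + (219 + n)*(1/(2*n)) = -2 + (219 + n)/(2*n))
√(q(-82) - 4*((-116 + 206) + 74)) = √((3/2)*(73 - 1*(-82))/(-82) - 4*((-116 + 206) + 74)) = √((3/2)*(-1/82)*(73 + 82) - 4*(90 + 74)) = √((3/2)*(-1/82)*155 - 4*164) = √(-465/164 - 656) = √(-108049/164) = I*√4430009/82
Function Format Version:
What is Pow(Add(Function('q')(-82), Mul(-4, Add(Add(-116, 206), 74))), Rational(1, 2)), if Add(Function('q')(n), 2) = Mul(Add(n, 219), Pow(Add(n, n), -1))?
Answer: Mul(Rational(1, 82), I, Pow(4430009, Rational(1, 2))) ≈ Mul(25.668, I)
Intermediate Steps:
Function('q')(n) = Add(-2, Mul(Rational(1, 2), Pow(n, -1), Add(219, n))) (Function('q')(n) = Add(-2, Mul(Add(n, 219), Pow(Add(n, n), -1))) = Add(-2, Mul(Add(219, n), Pow(Mul(2, n), -1))) = Add(-2, Mul(Add(219, n), Mul(Rational(1, 2), Pow(n, -1)))) = Add(-2, Mul(Rational(1, 2), Pow(n, -1), Add(219, n))))
Pow(Add(Function('q')(-82), Mul(-4, Add(Add(-116, 206), 74))), Rational(1, 2)) = Pow(Add(Mul(Rational(3, 2), Pow(-82, -1), Add(73, Mul(-1, -82))), Mul(-4, Add(Add(-116, 206), 74))), Rational(1, 2)) = Pow(Add(Mul(Rational(3, 2), Rational(-1, 82), Add(73, 82)), Mul(-4, Add(90, 74))), Rational(1, 2)) = Pow(Add(Mul(Rational(3, 2), Rational(-1, 82), 155), Mul(-4, 164)), Rational(1, 2)) = Pow(Add(Rational(-465, 164), -656), Rational(1, 2)) = Pow(Rational(-108049, 164), Rational(1, 2)) = Mul(Rational(1, 82), I, Pow(4430009, Rational(1, 2)))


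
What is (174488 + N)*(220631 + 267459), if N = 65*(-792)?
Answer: 60038974720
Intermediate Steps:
N = -51480
(174488 + N)*(220631 + 267459) = (174488 - 51480)*(220631 + 267459) = 123008*488090 = 60038974720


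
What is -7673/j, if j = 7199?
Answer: -7673/7199 ≈ -1.0658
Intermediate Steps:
-7673/j = -7673/7199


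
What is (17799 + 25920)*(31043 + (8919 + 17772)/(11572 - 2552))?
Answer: 298605622809/220 ≈ 1.3573e+9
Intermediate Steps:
(17799 + 25920)*(31043 + (8919 + 17772)/(11572 - 2552)) = 43719*(31043 + 26691/9020) = 43719*(31043 + 26691*(1/9020)) = 43719*(31043 + 651/220) = 43719*(6830111/220) = 298605622809/220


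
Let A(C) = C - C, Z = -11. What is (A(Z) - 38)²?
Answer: 1444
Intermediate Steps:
A(C) = 0
(A(Z) - 38)² = (0 - 38)² = (-38)² = 1444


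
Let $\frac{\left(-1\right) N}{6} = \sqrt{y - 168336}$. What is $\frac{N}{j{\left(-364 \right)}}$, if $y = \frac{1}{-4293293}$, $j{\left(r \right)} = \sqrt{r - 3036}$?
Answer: $- \frac{3 \sqrt{105496238980782150938}}{729859810} \approx -42.218$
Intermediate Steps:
$j{\left(r \right)} = \sqrt{-3036 + r}$
$y = - \frac{1}{4293293} \approx -2.3292 \cdot 10^{-7}$
$N = - \frac{6 i \sqrt{3102830558258298557}}{4293293}$ ($N = - 6 \sqrt{- \frac{1}{4293293} - 168336} = - 6 \sqrt{- \frac{722715770449}{4293293}} = - 6 \frac{i \sqrt{3102830558258298557}}{4293293} = - \frac{6 i \sqrt{3102830558258298557}}{4293293} \approx - 2461.7 i$)
$\frac{N}{j{\left(-364 \right)}} = \frac{\left(- \frac{6}{4293293}\right) i \sqrt{3102830558258298557}}{\sqrt{-3036 - 364}} = \frac{\left(- \frac{6}{4293293}\right) i \sqrt{3102830558258298557}}{\sqrt{-3400}} = \frac{\left(- \frac{6}{4293293}\right) i \sqrt{3102830558258298557}}{10 i \sqrt{34}} = - \frac{6 i \sqrt{3102830558258298557}}{4293293} \left(- \frac{i \sqrt{34}}{340}\right) = - \frac{3 \sqrt{105496238980782150938}}{729859810}$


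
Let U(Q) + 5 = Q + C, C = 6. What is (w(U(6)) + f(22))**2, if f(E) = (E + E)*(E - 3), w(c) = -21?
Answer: 664225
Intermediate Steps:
U(Q) = 1 + Q (U(Q) = -5 + (Q + 6) = -5 + (6 + Q) = 1 + Q)
f(E) = 2*E*(-3 + E) (f(E) = (2*E)*(-3 + E) = 2*E*(-3 + E))
(w(U(6)) + f(22))**2 = (-21 + 2*22*(-3 + 22))**2 = (-21 + 2*22*19)**2 = (-21 + 836)**2 = 815**2 = 664225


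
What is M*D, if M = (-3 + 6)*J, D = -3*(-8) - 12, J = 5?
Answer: 180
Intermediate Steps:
D = 12 (D = 24 - 12 = 12)
M = 15 (M = (-3 + 6)*5 = 3*5 = 15)
M*D = 15*12 = 180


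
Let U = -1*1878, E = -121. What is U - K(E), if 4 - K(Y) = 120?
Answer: -1762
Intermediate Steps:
K(Y) = -116 (K(Y) = 4 - 1*120 = 4 - 120 = -116)
U = -1878
U - K(E) = -1878 - 1*(-116) = -1878 + 116 = -1762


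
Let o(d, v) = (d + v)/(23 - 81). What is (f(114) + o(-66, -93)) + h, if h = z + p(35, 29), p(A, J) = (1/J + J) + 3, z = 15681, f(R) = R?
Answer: 918127/58 ≈ 15830.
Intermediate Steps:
p(A, J) = 3 + J + 1/J (p(A, J) = (J + 1/J) + 3 = 3 + J + 1/J)
o(d, v) = -d/58 - v/58 (o(d, v) = (d + v)/(-58) = (d + v)*(-1/58) = -d/58 - v/58)
h = 455678/29 (h = 15681 + (3 + 29 + 1/29) = 15681 + 929/29 = 455678/29 ≈ 15713.)
(f(114) + o(-66, -93)) + h = (114 + (-1/58*(-66) - 1/58*(-93))) + 455678/29 = (114 + (33/29 + 93/58)) + 455678/29 = (114 + 159/58) + 455678/29 = 6771/58 + 455678/29 = 918127/58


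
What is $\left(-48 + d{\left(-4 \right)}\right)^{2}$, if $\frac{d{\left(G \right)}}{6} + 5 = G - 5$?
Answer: $17424$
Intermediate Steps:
$d{\left(G \right)} = -60 + 6 G$ ($d{\left(G \right)} = -30 + 6 \left(G - 5\right) = -30 + 6 \left(-5 + G\right) = -30 + \left(-30 + 6 G\right) = -60 + 6 G$)
$\left(-48 + d{\left(-4 \right)}\right)^{2} = \left(-48 + \left(-60 + 6 \left(-4\right)\right)\right)^{2} = \left(-48 - 84\right)^{2} = \left(-132\right)^{2} = 17424$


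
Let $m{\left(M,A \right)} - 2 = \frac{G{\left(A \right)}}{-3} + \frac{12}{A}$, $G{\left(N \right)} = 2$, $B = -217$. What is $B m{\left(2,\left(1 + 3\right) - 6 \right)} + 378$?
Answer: $\frac{4172}{3} \approx 1390.7$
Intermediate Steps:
$m{\left(M,A \right)} = \frac{4}{3} + \frac{12}{A}$ ($m{\left(M,A \right)} = 2 + \left(\frac{2}{-3} + \frac{12}{A}\right) = 2 + \left(2 \left(- \frac{1}{3}\right) + \frac{12}{A}\right) = 2 - \left(\frac{2}{3} - \frac{12}{A}\right) = \frac{4}{3} + \frac{12}{A}$)
$B m{\left(2,\left(1 + 3\right) - 6 \right)} + 378 = - 217 \left(\frac{4}{3} + \frac{12}{\left(1 + 3\right) - 6}\right) + 378 = - 217 \left(\frac{4}{3} + \frac{12}{4 - 6}\right) + 378 = - 217 \left(\frac{4}{3} + \frac{12}{-2}\right) + 378 = - 217 \left(\frac{4}{3} + 12 \left(- \frac{1}{2}\right)\right) + 378 = - 217 \left(\frac{4}{3} - 6\right) + 378 = \left(-217\right) \left(- \frac{14}{3}\right) + 378 = \frac{3038}{3} + 378 = \frac{4172}{3}$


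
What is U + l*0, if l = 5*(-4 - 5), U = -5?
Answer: -5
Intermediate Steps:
l = -45 (l = 5*(-9) = -45)
U + l*0 = -5 - 45*0 = -5 + 0 = -5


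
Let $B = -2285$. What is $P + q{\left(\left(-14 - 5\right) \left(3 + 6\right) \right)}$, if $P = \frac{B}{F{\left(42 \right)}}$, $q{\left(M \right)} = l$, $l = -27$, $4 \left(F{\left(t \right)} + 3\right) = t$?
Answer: $- \frac{995}{3} \approx -331.67$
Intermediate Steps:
$F{\left(t \right)} = -3 + \frac{t}{4}$
$q{\left(M \right)} = -27$
$P = - \frac{914}{3}$ ($P = - \frac{2285}{-3 + \frac{1}{4} \cdot 42} = - \frac{2285}{-3 + \frac{21}{2}} = - \frac{2285}{\frac{15}{2}} = \left(-2285\right) \frac{2}{15} = - \frac{914}{3} \approx -304.67$)
$P + q{\left(\left(-14 - 5\right) \left(3 + 6\right) \right)} = - \frac{914}{3} - 27 = - \frac{995}{3}$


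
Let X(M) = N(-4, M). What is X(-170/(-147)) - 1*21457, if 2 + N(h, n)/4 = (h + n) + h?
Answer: -3159379/147 ≈ -21492.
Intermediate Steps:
N(h, n) = -8 + 4*n + 8*h (N(h, n) = -8 + 4*((h + n) + h) = -8 + 4*(n + 2*h) = -8 + (4*n + 8*h) = -8 + 4*n + 8*h)
X(M) = -40 + 4*M (X(M) = -8 + 4*M + 8*(-4) = -8 + 4*M - 32 = -40 + 4*M)
X(-170/(-147)) - 1*21457 = (-40 + 4*(-170/(-147))) - 1*21457 = (-40 + 4*(-170*(-1/147))) - 21457 = (-40 + 4*(170/147)) - 21457 = (-40 + 680/147) - 21457 = -5200/147 - 21457 = -3159379/147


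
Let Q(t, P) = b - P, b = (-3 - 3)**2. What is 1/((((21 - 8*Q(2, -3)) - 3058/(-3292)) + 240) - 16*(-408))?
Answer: 1646/10662671 ≈ 0.00015437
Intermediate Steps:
b = 36 (b = (-6)**2 = 36)
Q(t, P) = 36 - P
1/((((21 - 8*Q(2, -3)) - 3058/(-3292)) + 240) - 16*(-408)) = 1/((((21 - 8*(36 - 1*(-3))) - 3058/(-3292)) + 240) - 16*(-408)) = 1/((((21 - 8*(36 + 3)) - 3058*(-1/3292)) + 240) + 6528) = 1/((((21 - 8*39) + 1529/1646) + 240) + 6528) = 1/((((21 - 312) + 1529/1646) + 240) + 6528) = 1/(((-291 + 1529/1646) + 240) + 6528) = 1/((-477457/1646 + 240) + 6528) = 1/(-82417/1646 + 6528) = 1/(10662671/1646) = 1646/10662671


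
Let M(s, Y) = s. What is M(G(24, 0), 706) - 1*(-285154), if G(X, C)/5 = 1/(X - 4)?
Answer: 1140617/4 ≈ 2.8515e+5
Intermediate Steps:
G(X, C) = 5/(-4 + X) (G(X, C) = 5/(X - 4) = 5/(-4 + X))
M(G(24, 0), 706) - 1*(-285154) = 5/(-4 + 24) - 1*(-285154) = 5/20 + 285154 = 5*(1/20) + 285154 = ¼ + 285154 = 1140617/4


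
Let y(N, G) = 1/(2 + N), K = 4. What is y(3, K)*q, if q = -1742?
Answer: -1742/5 ≈ -348.40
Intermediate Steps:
y(3, K)*q = -1742/(2 + 3) = -1742/5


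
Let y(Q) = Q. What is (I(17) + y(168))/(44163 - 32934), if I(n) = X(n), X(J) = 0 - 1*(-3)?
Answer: 3/197 ≈ 0.015228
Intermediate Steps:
X(J) = 3 (X(J) = 0 + 3 = 3)
I(n) = 3
(I(17) + y(168))/(44163 - 32934) = (3 + 168)/(44163 - 32934) = 171/11229 = 171*(1/11229) = 3/197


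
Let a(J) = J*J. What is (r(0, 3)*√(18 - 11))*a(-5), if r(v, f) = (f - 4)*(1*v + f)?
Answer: -75*√7 ≈ -198.43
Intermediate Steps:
a(J) = J²
r(v, f) = (-4 + f)*(f + v) (r(v, f) = (-4 + f)*(v + f) = (-4 + f)*(f + v))
(r(0, 3)*√(18 - 11))*a(-5) = ((3² - 4*3 - 4*0 + 3*0)*√(18 - 11))*(-5)² = ((9 - 12 + 0 + 0)*√7)*25 = -3*√7*25 = -75*√7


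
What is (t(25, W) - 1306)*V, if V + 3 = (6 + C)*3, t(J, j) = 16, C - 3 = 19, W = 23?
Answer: -104490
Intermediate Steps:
C = 22 (C = 3 + 19 = 22)
V = 81 (V = -3 + (6 + 22)*3 = -3 + 28*3 = -3 + 84 = 81)
(t(25, W) - 1306)*V = (16 - 1306)*81 = -1290*81 = -104490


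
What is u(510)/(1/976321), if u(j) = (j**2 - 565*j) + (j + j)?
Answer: -26389956630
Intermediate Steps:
u(j) = j**2 - 563*j (u(j) = (j**2 - 565*j) + 2*j = j**2 - 563*j)
u(510)/(1/976321) = (510*(-563 + 510))/(1/976321) = (510*(-53))/(1/976321) = -27030*976321 = -26389956630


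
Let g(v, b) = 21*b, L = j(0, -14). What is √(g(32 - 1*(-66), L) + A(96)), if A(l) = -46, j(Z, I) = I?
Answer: 2*I*√85 ≈ 18.439*I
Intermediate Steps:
L = -14
√(g(32 - 1*(-66), L) + A(96)) = √(21*(-14) - 46) = √(-294 - 46) = √(-340) = 2*I*√85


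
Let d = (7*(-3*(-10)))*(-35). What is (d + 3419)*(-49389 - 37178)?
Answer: 340294877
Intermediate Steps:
d = -7350 (d = (7*30)*(-35) = 210*(-35) = -7350)
(d + 3419)*(-49389 - 37178) = (-7350 + 3419)*(-49389 - 37178) = -3931*(-86567) = 340294877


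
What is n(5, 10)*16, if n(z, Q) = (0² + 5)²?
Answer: 400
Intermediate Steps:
n(z, Q) = 25 (n(z, Q) = (0 + 5)² = 5² = 25)
n(5, 10)*16 = 25*16 = 400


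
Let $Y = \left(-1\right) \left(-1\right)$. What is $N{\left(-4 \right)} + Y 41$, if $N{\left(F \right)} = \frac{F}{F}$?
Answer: $42$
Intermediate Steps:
$Y = 1$
$N{\left(F \right)} = 1$
$N{\left(-4 \right)} + Y 41 = 1 + 1 \cdot 41 = 1 + 41 = 42$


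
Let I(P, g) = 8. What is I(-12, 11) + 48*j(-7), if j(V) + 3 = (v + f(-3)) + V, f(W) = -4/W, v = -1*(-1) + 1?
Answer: -312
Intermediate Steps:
v = 2 (v = 1 + 1 = 2)
j(V) = 1/3 + V (j(V) = -3 + ((2 - 4/(-3)) + V) = -3 + ((2 - 4*(-1/3)) + V) = -3 + ((2 + 4/3) + V) = -3 + (10/3 + V) = 1/3 + V)
I(-12, 11) + 48*j(-7) = 8 + 48*(1/3 - 7) = 8 + 48*(-20/3) = 8 - 320 = -312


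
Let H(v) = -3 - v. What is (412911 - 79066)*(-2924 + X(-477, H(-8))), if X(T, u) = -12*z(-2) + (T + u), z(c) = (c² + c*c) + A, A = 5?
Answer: -1185817440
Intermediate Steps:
z(c) = 5 + 2*c² (z(c) = (c² + c*c) + 5 = (c² + c²) + 5 = 2*c² + 5 = 5 + 2*c²)
X(T, u) = -156 + T + u (X(T, u) = -12*(5 + 2*(-2)²) + (T + u) = -12*(5 + 2*4) + (T + u) = -12*(5 + 8) + (T + u) = -12*13 + (T + u) = -156 + (T + u) = -156 + T + u)
(412911 - 79066)*(-2924 + X(-477, H(-8))) = (412911 - 79066)*(-2924 + (-156 - 477 + (-3 - 1*(-8)))) = 333845*(-2924 + (-156 - 477 + (-3 + 8))) = 333845*(-2924 + (-156 - 477 + 5)) = 333845*(-2924 - 628) = 333845*(-3552) = -1185817440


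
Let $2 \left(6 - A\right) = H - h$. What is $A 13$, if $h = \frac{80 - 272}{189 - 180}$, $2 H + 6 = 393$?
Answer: $- \frac{15821}{12} \approx -1318.4$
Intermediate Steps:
$H = \frac{387}{2}$ ($H = -3 + \frac{1}{2} \cdot 393 = -3 + \frac{393}{2} = \frac{387}{2} \approx 193.5$)
$h = - \frac{64}{3}$ ($h = - \frac{192}{9} = \left(-192\right) \frac{1}{9} = - \frac{64}{3} \approx -21.333$)
$A = - \frac{1217}{12}$ ($A = 6 - \frac{\frac{387}{2} - - \frac{64}{3}}{2} = 6 - \frac{\frac{387}{2} + \frac{64}{3}}{2} = 6 - \frac{1289}{12} = - \frac{1217}{12} \approx -101.42$)
$A 13 = \left(- \frac{1217}{12}\right) 13 = - \frac{15821}{12}$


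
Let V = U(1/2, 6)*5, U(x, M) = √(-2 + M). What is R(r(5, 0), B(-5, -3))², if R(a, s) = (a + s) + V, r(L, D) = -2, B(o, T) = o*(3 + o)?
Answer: 324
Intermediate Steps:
V = 10 (V = √(-2 + 6)*5 = √4*5 = 2*5 = 10)
R(a, s) = 10 + a + s (R(a, s) = (a + s) + 10 = 10 + a + s)
R(r(5, 0), B(-5, -3))² = (10 - 2 - 5*(3 - 5))² = (10 - 2 - 5*(-2))² = (10 - 2 + 10)² = 18² = 324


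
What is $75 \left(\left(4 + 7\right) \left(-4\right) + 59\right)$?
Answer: $1125$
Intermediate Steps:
$75 \left(\left(4 + 7\right) \left(-4\right) + 59\right) = 75 \left(11 \left(-4\right) + 59\right) = 75 \left(-44 + 59\right) = 75 \cdot 15 = 1125$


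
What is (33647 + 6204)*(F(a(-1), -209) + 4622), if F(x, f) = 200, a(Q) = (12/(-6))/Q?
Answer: 192161522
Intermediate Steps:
a(Q) = -2/Q (a(Q) = (12*(-⅙))/Q = -2/Q)
(33647 + 6204)*(F(a(-1), -209) + 4622) = (33647 + 6204)*(200 + 4622) = 39851*4822 = 192161522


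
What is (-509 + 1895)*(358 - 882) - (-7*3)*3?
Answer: -726201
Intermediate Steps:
(-509 + 1895)*(358 - 882) - (-7*3)*3 = 1386*(-524) - (-21)*3 = -726264 - 1*(-63) = -726264 + 63 = -726201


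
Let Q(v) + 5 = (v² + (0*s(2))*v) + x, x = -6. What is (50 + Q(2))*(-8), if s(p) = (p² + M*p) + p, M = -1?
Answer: -344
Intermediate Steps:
s(p) = p² (s(p) = (p² - p) + p = p²)
Q(v) = -11 + v² (Q(v) = -5 + ((v² + (0*2²)*v) - 6) = -5 + ((v² + (0*4)*v) - 6) = -5 + ((v² + 0*v) - 6) = -5 + ((v² + 0) - 6) = -5 + (v² - 6) = -5 + (-6 + v²) = -11 + v²)
(50 + Q(2))*(-8) = (50 + (-11 + 2²))*(-8) = (50 + (-11 + 4))*(-8) = (50 - 7)*(-8) = 43*(-8) = -344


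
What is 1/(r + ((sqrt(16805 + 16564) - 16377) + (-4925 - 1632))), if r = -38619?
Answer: -61553/3788738440 - 7*sqrt(681)/3788738440 ≈ -1.6295e-5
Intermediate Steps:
1/(r + ((sqrt(16805 + 16564) - 16377) + (-4925 - 1632))) = 1/(-38619 + ((sqrt(16805 + 16564) - 16377) + (-4925 - 1632))) = 1/(-38619 + ((sqrt(33369) - 16377) - 6557)) = 1/(-38619 + ((7*sqrt(681) - 16377) - 6557)) = 1/(-38619 + ((-16377 + 7*sqrt(681)) - 6557)) = 1/(-38619 + (-22934 + 7*sqrt(681))) = 1/(-61553 + 7*sqrt(681))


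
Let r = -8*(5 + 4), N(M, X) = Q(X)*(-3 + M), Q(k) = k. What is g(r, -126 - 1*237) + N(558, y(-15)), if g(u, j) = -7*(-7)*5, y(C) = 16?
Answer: 9125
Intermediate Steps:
N(M, X) = X*(-3 + M)
r = -72 (r = -8*9 = -72)
g(u, j) = 245 (g(u, j) = 49*5 = 245)
g(r, -126 - 1*237) + N(558, y(-15)) = 245 + 16*(-3 + 558) = 245 + 16*555 = 245 + 8880 = 9125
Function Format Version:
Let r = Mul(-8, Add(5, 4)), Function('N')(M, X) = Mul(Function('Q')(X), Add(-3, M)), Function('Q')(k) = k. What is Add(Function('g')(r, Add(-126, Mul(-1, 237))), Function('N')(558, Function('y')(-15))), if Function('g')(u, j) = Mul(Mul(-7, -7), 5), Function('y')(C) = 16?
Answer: 9125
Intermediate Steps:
Function('N')(M, X) = Mul(X, Add(-3, M))
r = -72 (r = Mul(-8, 9) = -72)
Function('g')(u, j) = 245 (Function('g')(u, j) = Mul(49, 5) = 245)
Add(Function('g')(r, Add(-126, Mul(-1, 237))), Function('N')(558, Function('y')(-15))) = Add(245, Mul(16, Add(-3, 558))) = Add(245, Mul(16, 555)) = Add(245, 8880) = 9125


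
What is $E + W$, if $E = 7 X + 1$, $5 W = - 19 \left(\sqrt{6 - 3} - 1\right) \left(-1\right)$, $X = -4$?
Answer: $- \frac{154}{5} + \frac{19 \sqrt{3}}{5} \approx -24.218$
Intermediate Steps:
$W = - \frac{19}{5} + \frac{19 \sqrt{3}}{5}$ ($W = \frac{\left(-19\right) \left(\sqrt{6 - 3} - 1\right) \left(-1\right)}{5} = \frac{\left(-19\right) \left(\sqrt{3} - 1\right) \left(-1\right)}{5} = \frac{\left(-19\right) \left(-1 + \sqrt{3}\right) \left(-1\right)}{5} = \frac{\left(-19\right) \left(1 - \sqrt{3}\right)}{5} = \frac{-19 + 19 \sqrt{3}}{5} = - \frac{19}{5} + \frac{19 \sqrt{3}}{5} \approx 2.7818$)
$E = -27$ ($E = 7 \left(-4\right) + 1 = -28 + 1 = -27$)
$E + W = -27 - \left(\frac{19}{5} - \frac{19 \sqrt{3}}{5}\right) = - \frac{154}{5} + \frac{19 \sqrt{3}}{5}$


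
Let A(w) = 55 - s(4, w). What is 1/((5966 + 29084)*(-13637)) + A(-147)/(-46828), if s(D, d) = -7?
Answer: -3704326441/2797837491475 ≈ -0.0013240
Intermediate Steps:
A(w) = 62 (A(w) = 55 - 1*(-7) = 55 + 7 = 62)
1/((5966 + 29084)*(-13637)) + A(-147)/(-46828) = 1/((5966 + 29084)*(-13637)) + 62/(-46828) = -1/13637/35050 + 62*(-1/46828) = (1/35050)*(-1/13637) - 31/23414 = -1/477976850 - 31/23414 = -3704326441/2797837491475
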